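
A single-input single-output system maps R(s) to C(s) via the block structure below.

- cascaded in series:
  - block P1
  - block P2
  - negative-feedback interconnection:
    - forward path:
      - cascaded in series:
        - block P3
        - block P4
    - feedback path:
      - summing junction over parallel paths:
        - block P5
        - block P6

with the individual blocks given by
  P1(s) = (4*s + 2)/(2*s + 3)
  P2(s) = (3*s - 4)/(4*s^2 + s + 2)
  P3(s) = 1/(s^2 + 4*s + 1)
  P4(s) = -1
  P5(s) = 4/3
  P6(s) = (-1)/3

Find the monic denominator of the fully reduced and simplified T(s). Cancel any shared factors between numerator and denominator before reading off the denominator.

First reduce the diagram to T(s).

1. series reduction of P3, P4, giving (-1)/(s^2 + 4*s + 1)
2. sum the parallel branches P5, P6, giving 1
3. reduce the feedback loop with forward (P3*P4) and return (P5+P6), giving (-1)/(s^2 + 4*s)
4. multiply P1, P2, [(P3*P4)/(1+(P3*P4)*(P5+P6))] (series), giving (-12*s^2 + 10*s + 8)/(8*s^5 + 46*s^4 + 63*s^3 + 34*s^2 + 24*s)
No further cancellation is possible in the step-4 result, so that is T(s). Its denominator becomes monic after dividing by the leading coefficient 8.

Answer: s^5 + 23*s^4/4 + 63*s^3/8 + 17*s^2/4 + 3*s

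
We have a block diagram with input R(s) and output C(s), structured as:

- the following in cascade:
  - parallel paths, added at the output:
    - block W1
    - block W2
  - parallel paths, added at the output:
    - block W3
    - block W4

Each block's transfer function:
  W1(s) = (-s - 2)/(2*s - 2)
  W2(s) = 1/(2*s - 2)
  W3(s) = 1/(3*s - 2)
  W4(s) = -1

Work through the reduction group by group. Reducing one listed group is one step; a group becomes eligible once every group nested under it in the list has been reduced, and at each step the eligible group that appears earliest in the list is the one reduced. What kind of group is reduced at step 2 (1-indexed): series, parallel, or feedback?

(1) combine W1, W2 in parallel
(2) sum the parallel branches W3, W4
(3) combine (W1+W2), (W3+W4) in series
So the answer for step 2 is parallel.

Final answer: parallel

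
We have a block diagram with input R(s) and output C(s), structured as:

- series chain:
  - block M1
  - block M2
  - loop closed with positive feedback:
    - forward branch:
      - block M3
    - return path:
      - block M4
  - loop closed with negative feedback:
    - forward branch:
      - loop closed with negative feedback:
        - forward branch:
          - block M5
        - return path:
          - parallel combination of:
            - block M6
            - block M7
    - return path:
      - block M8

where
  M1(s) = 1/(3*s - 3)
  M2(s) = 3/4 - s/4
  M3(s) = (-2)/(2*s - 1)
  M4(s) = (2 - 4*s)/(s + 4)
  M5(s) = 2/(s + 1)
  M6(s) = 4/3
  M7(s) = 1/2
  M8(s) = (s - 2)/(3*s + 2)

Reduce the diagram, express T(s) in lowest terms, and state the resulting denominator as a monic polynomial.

Reducing step by step:

Step 1 - apply the feedback formula to M3, M4 -> (-2*s - 8)/(2*s^2 - s)
Step 2 - add M6, M7 (parallel) -> 11/6
Step 3 - apply the feedback formula to M5, (M6+M7) -> 6/(3*s + 14)
Step 4 - feedback reduction of [M5/(1+M5*(M6+M7))], M8 -> (18*s + 12)/(9*s^2 + 54*s + 16)
Step 5 - cascade M1, M2, [M3/(1-M3*M4)], [[M5/(1+M5*(M6+M7))]/(1+[M5/(1+M5*(M6+M7))]*M8)] -> (3*s^3 + 5*s^2 - 34*s - 24)/(18*s^5 + 81*s^4 - 121*s^3 + 6*s^2 + 16*s)
Step 5 gives the fully reduced T(s), with no common factor left to cancel. The denominator's leading coefficient is 18, so divide each of its coefficients by 18 to get the monic form.

Answer: s^5 + 9*s^4/2 - 121*s^3/18 + s^2/3 + 8*s/9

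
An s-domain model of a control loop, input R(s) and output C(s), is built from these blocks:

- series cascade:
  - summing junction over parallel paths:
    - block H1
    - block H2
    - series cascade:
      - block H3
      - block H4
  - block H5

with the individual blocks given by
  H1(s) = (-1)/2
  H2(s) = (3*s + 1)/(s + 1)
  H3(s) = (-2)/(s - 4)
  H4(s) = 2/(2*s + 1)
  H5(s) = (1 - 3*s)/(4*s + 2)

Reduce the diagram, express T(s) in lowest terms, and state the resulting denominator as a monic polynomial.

1. reduce the series chain H3, H4: (-4)/(2*s^2 - 7*s - 4)
2. add H1, H2, (H3*H4) (parallel): (10*s^3 - 33*s^2 - 35*s - 12)/(4*s^3 - 10*s^2 - 22*s - 8)
3. cascade (H1+H2+(H3*H4)), H5: (-30*s^4 + 109*s^3 + 72*s^2 + s - 12)/(16*s^4 - 32*s^3 - 108*s^2 - 76*s - 16)
That last expression is T(s), already simplified. Scaling its denominator by 1/16 (the reciprocal of the leading coefficient) yields the monic denominator.

Therefore the answer is s^4 - 2*s^3 - 27*s^2/4 - 19*s/4 - 1.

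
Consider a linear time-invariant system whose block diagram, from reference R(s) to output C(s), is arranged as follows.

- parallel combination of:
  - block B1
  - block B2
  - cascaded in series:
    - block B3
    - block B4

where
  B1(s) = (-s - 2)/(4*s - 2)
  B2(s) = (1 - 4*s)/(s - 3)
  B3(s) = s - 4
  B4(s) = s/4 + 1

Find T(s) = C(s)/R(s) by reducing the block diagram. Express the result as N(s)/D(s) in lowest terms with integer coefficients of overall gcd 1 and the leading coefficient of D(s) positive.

Reducing step by step:

(1) multiply B3, B4 (series); result s^2/4 - 4
(2) combine B1, B2, (B3*B4) in parallel - this is the overall T(s), already in the required normalized form

Answer: (2*s^4 - 7*s^3 - 63*s^2 + 138*s - 40)/(8*s^2 - 28*s + 12)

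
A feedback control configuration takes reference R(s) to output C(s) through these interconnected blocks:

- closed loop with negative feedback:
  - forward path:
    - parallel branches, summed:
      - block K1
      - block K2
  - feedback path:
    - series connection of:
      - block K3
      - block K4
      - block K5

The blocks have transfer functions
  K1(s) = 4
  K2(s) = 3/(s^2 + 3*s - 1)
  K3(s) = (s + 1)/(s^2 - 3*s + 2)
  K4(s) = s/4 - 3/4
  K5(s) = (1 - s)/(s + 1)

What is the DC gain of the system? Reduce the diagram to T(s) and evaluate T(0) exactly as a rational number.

The answer is 8/5.

Reasoning:
Step 1. add K1, K2 (parallel) -> (4*s^2 + 12*s - 1)/(s^2 + 3*s - 1)
Step 2. combine K3, K4, K5 in series -> (3 - s)/(4*s - 8)
Step 3. collapse the loop ((K1+K2) forward, (K3*K4*K5) return) -> (16*s^3 + 16*s^2 - 100*s + 8)/(4*s^2 + 9*s + 5)
Evaluating the step-3 result (the overall T(s)) at s = 0 gives T(0) = 8/5.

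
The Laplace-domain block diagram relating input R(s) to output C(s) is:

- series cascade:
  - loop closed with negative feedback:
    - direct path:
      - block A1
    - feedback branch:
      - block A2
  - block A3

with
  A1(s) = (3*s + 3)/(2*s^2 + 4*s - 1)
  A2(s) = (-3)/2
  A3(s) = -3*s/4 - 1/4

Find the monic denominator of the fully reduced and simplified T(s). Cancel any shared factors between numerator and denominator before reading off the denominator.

Step 1. collapse the loop (A1 forward, A2 return) -> (6*s + 6)/(4*s^2 - s - 11)
Step 2. series reduction of [A1/(1+A1*A2)], A3 -> (-9*s^2 - 12*s - 3)/(8*s^2 - 2*s - 22)
No further cancellation is possible in the step-2 result, so that is T(s). Its denominator becomes monic after dividing by the leading coefficient 8.

Answer: s^2 - s/4 - 11/4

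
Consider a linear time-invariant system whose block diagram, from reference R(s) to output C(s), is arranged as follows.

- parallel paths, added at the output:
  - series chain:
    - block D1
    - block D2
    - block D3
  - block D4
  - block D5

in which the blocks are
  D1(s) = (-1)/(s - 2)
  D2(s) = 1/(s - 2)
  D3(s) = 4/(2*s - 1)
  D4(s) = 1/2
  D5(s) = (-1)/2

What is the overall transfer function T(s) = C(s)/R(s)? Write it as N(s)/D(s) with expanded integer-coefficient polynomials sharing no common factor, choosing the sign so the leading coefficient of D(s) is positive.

Step 1: cascade D1, D2, D3; result (-4)/(2*s^3 - 9*s^2 + 12*s - 4)
Step 2: reduce the parallel group (D1*D2*D3), D4, D5, giving the overall T(s)

Hence the answer: (-4)/(2*s^3 - 9*s^2 + 12*s - 4)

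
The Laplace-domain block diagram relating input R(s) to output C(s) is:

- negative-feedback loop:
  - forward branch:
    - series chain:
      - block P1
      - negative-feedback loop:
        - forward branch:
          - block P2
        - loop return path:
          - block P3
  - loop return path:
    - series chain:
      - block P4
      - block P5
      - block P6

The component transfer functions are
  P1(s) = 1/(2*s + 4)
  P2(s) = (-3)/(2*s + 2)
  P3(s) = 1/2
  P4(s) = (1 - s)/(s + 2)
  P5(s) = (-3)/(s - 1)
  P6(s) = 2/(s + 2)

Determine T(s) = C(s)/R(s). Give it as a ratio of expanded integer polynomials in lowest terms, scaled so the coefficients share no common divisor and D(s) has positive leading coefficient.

1. reduce the feedback loop with forward P2 and return P3 -> (-6)/(4*s + 1)
2. multiply P1, [P2/(1+P2*P3)] (series) -> (-3)/(4*s^2 + 9*s + 2)
3. multiply P4, P5, P6 (series) -> 6/(s^2 + 4*s + 4)
4. reduce the feedback loop with forward (P1*[P2/(1+P2*P3)]) and return (P4*P5*P6); the result is T(s) itself (integer coefficients, no common factor, positive leading denominator coefficient)

Therefore the answer is (-3*s^2 - 12*s - 12)/(4*s^4 + 25*s^3 + 54*s^2 + 44*s - 10).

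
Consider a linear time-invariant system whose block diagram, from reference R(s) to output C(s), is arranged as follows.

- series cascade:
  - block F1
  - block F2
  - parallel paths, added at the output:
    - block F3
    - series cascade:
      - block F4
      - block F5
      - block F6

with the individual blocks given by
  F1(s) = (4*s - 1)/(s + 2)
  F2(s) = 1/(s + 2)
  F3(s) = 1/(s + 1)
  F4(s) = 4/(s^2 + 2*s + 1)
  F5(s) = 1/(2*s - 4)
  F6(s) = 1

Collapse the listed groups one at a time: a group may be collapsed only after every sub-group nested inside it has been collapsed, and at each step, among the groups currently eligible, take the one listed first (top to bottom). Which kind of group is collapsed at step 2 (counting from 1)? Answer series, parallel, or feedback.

1. cascade F4, F5, F6
2. parallel reduction of F3, (F4*F5*F6)
3. combine F1, F2, (F3+(F4*F5*F6)) in series
The group at step 2 is a parallel group.

Final answer: parallel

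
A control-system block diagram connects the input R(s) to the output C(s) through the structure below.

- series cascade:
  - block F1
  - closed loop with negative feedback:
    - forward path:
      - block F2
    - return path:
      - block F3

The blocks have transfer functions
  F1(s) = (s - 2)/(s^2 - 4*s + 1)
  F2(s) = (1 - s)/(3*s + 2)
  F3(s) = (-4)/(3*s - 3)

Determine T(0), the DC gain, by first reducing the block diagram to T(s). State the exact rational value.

Step 1. feedback reduction of F2, F3; result (3 - 3*s)/(9*s + 10)
Step 2. multiply F1, [F2/(1+F2*F3)] (series); result (-3*s^2 + 9*s - 6)/(9*s^3 - 26*s^2 - 31*s + 10)
The step-2 result is T(s). Setting s = 0: T(0) = -6/10 = -3/5.

Therefore the answer is -3/5.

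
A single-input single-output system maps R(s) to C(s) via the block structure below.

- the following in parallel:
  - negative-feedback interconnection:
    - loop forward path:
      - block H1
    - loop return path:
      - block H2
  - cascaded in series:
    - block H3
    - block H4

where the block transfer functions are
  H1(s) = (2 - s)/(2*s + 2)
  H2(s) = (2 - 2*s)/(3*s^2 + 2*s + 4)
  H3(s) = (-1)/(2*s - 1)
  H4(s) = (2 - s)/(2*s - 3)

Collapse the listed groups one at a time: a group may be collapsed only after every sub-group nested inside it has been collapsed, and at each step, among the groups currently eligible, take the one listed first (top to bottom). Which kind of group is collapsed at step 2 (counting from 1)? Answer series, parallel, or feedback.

[1] apply the feedback formula to H1, H2
[2] cascade H3, H4
[3] reduce the parallel group [H1/(1+H1*H2)], (H3*H4)
At step 2 the group reduced is series.

Hence the answer: series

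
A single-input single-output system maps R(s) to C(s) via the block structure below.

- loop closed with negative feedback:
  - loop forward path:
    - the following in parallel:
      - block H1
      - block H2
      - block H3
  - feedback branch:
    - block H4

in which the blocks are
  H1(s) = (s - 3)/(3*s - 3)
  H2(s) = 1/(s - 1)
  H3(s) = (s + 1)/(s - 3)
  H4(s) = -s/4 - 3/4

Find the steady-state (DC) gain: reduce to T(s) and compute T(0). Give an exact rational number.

Step 1: add H1, H2, H3 (parallel); result (4*s^2 - 3*s - 3)/(3*s^2 - 12*s + 9)
Step 2: feedback reduction of (H1+H2+H3), H4; result (-16*s^2 + 12*s + 12)/(4*s^3 - 3*s^2 + 36*s - 45)
That last expression is T(s); at s = 0 only the constant terms survive, so T(0) = 12/(-45) = -4/15.

Answer: -4/15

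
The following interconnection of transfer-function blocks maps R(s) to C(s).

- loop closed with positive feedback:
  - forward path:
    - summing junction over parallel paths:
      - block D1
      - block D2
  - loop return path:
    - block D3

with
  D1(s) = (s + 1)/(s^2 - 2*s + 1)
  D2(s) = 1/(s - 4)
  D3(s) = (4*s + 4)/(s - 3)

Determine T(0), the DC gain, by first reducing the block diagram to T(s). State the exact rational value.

1. sum the parallel branches D1, D2 = (2*s^2 - 5*s - 3)/(s^3 - 6*s^2 + 9*s - 4)
2. feedback reduction of (D1+D2), D3 = (2*s^2 - 5*s - 3)/(s^3 - 14*s^2 - 3*s - 8)
Evaluating the step-2 result (the overall T(s)) at s = 0 gives T(0) = -3/(-8) = 3/8.

Therefore the answer is 3/8.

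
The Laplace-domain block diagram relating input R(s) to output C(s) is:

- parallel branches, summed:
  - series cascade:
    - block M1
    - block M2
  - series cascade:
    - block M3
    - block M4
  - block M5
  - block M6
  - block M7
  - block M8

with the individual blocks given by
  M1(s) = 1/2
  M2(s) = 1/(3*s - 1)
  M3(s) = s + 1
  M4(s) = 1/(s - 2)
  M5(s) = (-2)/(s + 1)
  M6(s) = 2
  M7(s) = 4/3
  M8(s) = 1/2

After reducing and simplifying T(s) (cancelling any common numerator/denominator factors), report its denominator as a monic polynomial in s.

First reduce the diagram to T(s).

[1] combine M1, M2 in series -> 1/(6*s - 2)
[2] reduce the series chain M3, M4 -> (s + 1)/(s - 2)
[3] reduce the parallel group (M1*M2), (M3*M4), M5, M6, M7, M8 -> (87*s^3 - 95*s^2 - 28*s + 10)/(18*s^3 - 24*s^2 - 30*s + 12)
The result of step 3 is T(s) in lowest terms. Its denominator has leading coefficient 18; dividing the denominator through by 18 makes it monic.

Answer: s^3 - 4*s^2/3 - 5*s/3 + 2/3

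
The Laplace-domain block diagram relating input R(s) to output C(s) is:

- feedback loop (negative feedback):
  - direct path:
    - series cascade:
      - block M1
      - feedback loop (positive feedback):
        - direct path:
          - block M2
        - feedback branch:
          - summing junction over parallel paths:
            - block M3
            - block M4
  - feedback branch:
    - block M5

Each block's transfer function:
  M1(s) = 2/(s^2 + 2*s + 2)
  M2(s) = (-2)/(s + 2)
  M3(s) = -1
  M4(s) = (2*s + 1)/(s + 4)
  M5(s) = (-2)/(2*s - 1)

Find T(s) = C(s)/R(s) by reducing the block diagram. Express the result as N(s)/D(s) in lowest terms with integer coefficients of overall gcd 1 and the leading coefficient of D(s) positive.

First reduce the diagram to T(s).

Step 1 - combine M3, M4 in parallel -> (s - 3)/(s + 4)
Step 2 - apply the feedback formula to M2, (M3+M4) -> (-2*s - 8)/(s^2 + 8*s + 2)
Step 3 - combine M1, [M2/(1-M2*(M3+M4))] in series -> (-4*s - 16)/(s^4 + 10*s^3 + 20*s^2 + 20*s + 4)
Step 4 - feedback reduction of (M1*[M2/(1-M2*(M3+M4))]), M5, which is the overall transfer function T(s) = C(s)/R(s) in lowest terms

Answer: (-8*s^2 - 28*s + 16)/(2*s^5 + 19*s^4 + 30*s^3 + 20*s^2 - 4*s + 28)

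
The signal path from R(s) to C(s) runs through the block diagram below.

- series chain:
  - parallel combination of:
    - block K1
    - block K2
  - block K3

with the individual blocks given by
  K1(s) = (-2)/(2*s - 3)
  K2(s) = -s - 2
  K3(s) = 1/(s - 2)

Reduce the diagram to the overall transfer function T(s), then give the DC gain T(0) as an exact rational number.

Reducing step by step:

Step 1 - parallel reduction of K1, K2: (-2*s^2 - s + 4)/(2*s - 3)
Step 2 - combine (K1+K2), K3 in series: (-2*s^2 - s + 4)/(2*s^2 - 7*s + 6)
The step-2 result is T(s). Setting s = 0: T(0) = 4/6 = 2/3.

Answer: 2/3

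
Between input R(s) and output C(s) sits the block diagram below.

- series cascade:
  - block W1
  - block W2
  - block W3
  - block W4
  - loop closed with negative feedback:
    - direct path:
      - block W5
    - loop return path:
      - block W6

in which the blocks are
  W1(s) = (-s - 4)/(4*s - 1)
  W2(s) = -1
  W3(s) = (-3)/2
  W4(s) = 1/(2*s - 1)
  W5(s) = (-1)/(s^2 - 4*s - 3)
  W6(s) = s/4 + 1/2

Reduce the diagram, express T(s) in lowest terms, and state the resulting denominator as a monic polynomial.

Answer: s^4 - 5*s^3 - 3*s^2/16 + 67*s/32 - 7/16

Working:
Step 1 - reduce the feedback loop with forward W5 and return W6 -> (-4)/(4*s^2 - 17*s - 14)
Step 2 - cascade W1, W2, W3, W4, [W5/(1+W5*W6)] -> (6*s + 24)/(32*s^4 - 160*s^3 - 6*s^2 + 67*s - 14)
T(s) is the step-2 result (common factors already cancelled). Leading coefficient of the denominator: 32. Divide through by 32 for the monic polynomial.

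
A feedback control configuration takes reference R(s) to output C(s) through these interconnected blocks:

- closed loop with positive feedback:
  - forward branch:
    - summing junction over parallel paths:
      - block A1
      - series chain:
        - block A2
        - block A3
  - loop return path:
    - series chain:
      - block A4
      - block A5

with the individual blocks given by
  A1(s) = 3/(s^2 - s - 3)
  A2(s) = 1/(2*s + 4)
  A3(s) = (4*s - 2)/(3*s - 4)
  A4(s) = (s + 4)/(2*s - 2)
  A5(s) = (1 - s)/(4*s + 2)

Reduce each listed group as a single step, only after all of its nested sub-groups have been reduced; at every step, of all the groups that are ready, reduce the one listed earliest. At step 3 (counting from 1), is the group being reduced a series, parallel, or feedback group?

Step 1 - series reduction of A2, A3
Step 2 - parallel reduction of A1, (A2*A3)
Step 3 - cascade A4, A5
Step 4 - apply the feedback formula to (A1+(A2*A3)), (A4*A5)
At step 3 the group reduced is series.

Therefore the answer is series.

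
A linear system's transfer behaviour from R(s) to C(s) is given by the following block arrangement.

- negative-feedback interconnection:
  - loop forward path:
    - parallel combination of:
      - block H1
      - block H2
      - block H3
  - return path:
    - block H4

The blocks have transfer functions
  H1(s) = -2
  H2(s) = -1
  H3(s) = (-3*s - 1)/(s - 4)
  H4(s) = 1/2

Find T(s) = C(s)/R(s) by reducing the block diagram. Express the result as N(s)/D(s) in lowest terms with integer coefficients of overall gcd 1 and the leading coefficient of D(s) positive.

(1) add H1, H2, H3 (parallel) = (11 - 6*s)/(s - 4)
(2) collapse the loop ((H1+H2+H3) forward, H4 return), which is the overall transfer function T(s) = C(s)/R(s) in lowest terms

Therefore the answer is (12*s - 22)/(4*s - 3).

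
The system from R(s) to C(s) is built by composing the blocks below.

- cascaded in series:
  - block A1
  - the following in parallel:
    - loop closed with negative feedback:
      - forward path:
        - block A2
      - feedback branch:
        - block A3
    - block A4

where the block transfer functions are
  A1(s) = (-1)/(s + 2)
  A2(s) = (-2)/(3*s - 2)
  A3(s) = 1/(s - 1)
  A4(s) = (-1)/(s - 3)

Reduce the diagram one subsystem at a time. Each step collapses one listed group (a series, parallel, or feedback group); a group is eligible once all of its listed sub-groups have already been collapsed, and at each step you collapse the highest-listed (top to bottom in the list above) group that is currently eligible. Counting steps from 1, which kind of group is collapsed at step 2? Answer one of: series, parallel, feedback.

Answer: parallel

Working:
1. close the feedback loop around A2, A3
2. reduce the parallel group [A2/(1+A2*A3)], A4
3. cascade A1, ([A2/(1+A2*A3)]+A4)
So the answer for step 2 is parallel.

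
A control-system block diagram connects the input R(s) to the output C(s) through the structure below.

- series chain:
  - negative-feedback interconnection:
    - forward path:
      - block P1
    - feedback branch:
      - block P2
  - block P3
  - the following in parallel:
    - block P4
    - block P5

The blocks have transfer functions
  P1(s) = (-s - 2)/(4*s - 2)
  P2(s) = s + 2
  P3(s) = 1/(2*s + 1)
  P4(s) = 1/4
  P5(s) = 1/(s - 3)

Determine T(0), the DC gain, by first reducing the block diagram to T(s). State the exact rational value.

(1) close the feedback loop around P1, P2, giving (s + 2)/(s^2 + 6)
(2) combine P4, P5 in parallel, giving (s + 1)/(4*s - 12)
(3) combine [P1/(1+P1*P2)], P3, (P4+P5) in series, giving (s^2 + 3*s + 2)/(8*s^4 - 20*s^3 + 36*s^2 - 120*s - 72)
Step 3 gives the overall T(s). Then T(0) = 2/(-72) = -1/36.

Therefore the answer is -1/36.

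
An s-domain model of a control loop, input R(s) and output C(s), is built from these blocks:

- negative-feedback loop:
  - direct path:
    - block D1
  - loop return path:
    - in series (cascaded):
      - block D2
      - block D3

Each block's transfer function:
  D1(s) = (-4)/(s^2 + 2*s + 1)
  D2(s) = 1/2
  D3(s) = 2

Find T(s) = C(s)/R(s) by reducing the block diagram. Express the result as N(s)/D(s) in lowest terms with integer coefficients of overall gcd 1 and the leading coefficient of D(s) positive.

The answer is (-4)/(s^2 + 2*s - 3).

Reasoning:
Step 1 - multiply D2, D3 (series) = 1
Step 2 - collapse the loop (D1 forward, (D2*D3) return): this yields T(s), and no further normalization is needed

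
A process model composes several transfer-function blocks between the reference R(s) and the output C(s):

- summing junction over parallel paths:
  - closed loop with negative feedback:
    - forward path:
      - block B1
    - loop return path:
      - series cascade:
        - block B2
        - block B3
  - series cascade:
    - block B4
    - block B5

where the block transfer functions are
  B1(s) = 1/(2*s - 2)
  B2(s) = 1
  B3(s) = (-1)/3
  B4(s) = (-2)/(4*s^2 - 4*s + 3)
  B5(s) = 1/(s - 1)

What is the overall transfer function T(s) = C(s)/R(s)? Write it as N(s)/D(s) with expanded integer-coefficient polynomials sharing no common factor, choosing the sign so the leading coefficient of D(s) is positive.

Answer: (12*s^3 - 24*s^2 + 9*s + 5)/(24*s^4 - 76*s^3 + 98*s^2 - 67*s + 21)

Working:
[1] multiply B2, B3 (series) gives (-1)/3
[2] reduce the feedback loop with forward B1 and return (B2*B3) gives 3/(6*s - 7)
[3] cascade B4, B5 gives (-2)/(4*s^3 - 8*s^2 + 7*s - 3)
[4] reduce the parallel group [B1/(1+B1*(B2*B3))], (B4*B5); the result is T(s) itself (integer coefficients, no common factor, positive leading denominator coefficient)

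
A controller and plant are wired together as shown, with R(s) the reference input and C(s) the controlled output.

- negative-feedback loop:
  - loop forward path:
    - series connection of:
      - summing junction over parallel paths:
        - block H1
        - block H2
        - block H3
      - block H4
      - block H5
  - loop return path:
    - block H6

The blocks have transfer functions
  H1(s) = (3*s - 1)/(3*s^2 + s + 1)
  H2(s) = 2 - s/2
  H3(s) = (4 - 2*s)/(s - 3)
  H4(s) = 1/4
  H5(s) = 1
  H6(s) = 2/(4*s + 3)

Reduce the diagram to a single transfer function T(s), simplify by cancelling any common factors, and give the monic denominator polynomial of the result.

(1) add H1, H2, H3 (parallel), giving (-3*s^4 + 8*s^3 - 4*s^2 - 21*s + 2)/(6*s^3 - 16*s^2 - 4*s - 6)
(2) reduce the series chain (H1+H2+H3), H4, H5, giving (-3*s^4 + 8*s^3 - 4*s^2 - 21*s + 2)/(24*s^3 - 64*s^2 - 16*s - 24)
(3) close the feedback loop around ((H1+H2+H3)*H4*H5), H6, giving (-12*s^5 + 23*s^4 + 8*s^3 - 96*s^2 - 55*s + 6)/(90*s^4 - 168*s^3 - 264*s^2 - 186*s - 68)
That last expression is T(s), already simplified. Scaling its denominator by 1/90 (the reciprocal of the leading coefficient) yields the monic denominator.

Answer: s^4 - 28*s^3/15 - 44*s^2/15 - 31*s/15 - 34/45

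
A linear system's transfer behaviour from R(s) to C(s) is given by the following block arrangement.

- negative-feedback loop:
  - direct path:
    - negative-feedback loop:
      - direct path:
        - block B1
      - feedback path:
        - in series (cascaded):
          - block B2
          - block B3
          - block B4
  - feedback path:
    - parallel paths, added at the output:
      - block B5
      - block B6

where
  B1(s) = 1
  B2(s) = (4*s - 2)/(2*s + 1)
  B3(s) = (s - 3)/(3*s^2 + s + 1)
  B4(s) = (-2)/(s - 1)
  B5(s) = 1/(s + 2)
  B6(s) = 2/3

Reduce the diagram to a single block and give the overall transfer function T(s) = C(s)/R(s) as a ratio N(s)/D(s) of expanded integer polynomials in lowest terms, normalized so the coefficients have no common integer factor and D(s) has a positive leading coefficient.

Answer: (18*s^5 + 33*s^4 - 12*s^3 - 18*s^2 - 15*s - 6)/(30*s^5 + 73*s^4 - 47*s^3 + 101*s - 85)

Working:
1. series reduction of B2, B3, B4, giving (-8*s^2 + 28*s - 12)/(6*s^4 - s^3 - 2*s^2 - 2*s - 1)
2. apply the feedback formula to B1, (B2*B3*B4), giving (6*s^4 - s^3 - 2*s^2 - 2*s - 1)/(6*s^4 - s^3 - 10*s^2 + 26*s - 13)
3. combine B5, B6 in parallel, giving (2*s + 7)/(3*s + 6)
4. collapse the loop ([B1/(1+B1*(B2*B3*B4))] forward, (B5+B6) return) - this is the overall T(s), already in the required normalized form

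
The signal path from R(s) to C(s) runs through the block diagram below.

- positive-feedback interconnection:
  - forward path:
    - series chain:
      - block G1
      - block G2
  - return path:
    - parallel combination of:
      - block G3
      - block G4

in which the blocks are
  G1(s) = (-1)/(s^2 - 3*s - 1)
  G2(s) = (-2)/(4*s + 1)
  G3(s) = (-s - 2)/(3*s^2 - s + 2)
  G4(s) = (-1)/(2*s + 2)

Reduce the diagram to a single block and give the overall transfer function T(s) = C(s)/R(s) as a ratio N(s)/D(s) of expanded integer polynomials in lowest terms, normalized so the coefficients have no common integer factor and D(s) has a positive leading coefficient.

Step 1 - reduce the series chain G1, G2; result 2/(4*s^3 - 11*s^2 - 7*s - 1)
Step 2 - sum the parallel branches G3, G4; result (-5*s^2 - 5*s - 6)/(6*s^3 + 4*s^2 + 2*s + 4)
Step 3 - reduce the feedback loop with forward (G1*G2) and return (G3+G4) - this is the overall T(s), already in the required normalized form

Therefore the answer is (6*s^3 + 4*s^2 + 2*s + 4)/(12*s^6 - 25*s^5 - 39*s^4 - 20*s^3 - 26*s^2 - 10*s + 4).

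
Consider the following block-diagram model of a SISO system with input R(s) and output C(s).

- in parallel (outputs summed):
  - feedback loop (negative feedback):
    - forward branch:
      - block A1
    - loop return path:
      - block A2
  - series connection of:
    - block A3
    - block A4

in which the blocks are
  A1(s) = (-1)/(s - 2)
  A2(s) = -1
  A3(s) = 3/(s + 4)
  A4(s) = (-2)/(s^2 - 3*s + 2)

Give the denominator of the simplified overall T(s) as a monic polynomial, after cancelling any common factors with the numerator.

1. close the feedback loop around A1, A2: (-1)/(s - 1)
2. cascade A3, A4: (-6)/(s^3 + s^2 - 10*s + 8)
3. sum the parallel branches [A1/(1+A1*A2)], (A3*A4): (-s^2 - 2*s + 2)/(s^3 + s^2 - 10*s + 8)
The result of step 3 is T(s) in lowest terms. Its denominator already has leading coefficient 1, so it is monic as it stands.

Therefore the answer is s^3 + s^2 - 10*s + 8.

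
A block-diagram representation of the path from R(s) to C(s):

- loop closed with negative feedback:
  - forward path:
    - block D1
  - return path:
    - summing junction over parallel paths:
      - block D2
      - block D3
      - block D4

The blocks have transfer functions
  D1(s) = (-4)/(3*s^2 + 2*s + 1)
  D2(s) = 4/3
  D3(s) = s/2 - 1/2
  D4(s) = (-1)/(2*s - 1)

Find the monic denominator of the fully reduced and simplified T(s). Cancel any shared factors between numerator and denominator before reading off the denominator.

(1) reduce the parallel group D2, D3, D4 -> (6*s^2 + 7*s - 11)/(12*s - 6)
(2) feedback reduction of D1, (D2+D3+D4) -> (12 - 24*s)/(18*s^3 - 9*s^2 - 14*s + 19)
T(s) is the step-2 result (common factors already cancelled). Leading coefficient of the denominator: 18. Divide through by 18 for the monic polynomial.

Final answer: s^3 - s^2/2 - 7*s/9 + 19/18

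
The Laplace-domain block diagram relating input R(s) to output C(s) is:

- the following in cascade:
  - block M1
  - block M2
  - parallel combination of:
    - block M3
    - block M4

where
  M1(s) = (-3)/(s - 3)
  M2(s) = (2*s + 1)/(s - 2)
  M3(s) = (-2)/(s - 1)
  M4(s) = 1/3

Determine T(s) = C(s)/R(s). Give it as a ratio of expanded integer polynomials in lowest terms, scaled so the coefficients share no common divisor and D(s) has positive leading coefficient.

First reduce the diagram to T(s).

1. sum the parallel branches M3, M4 -> (s - 7)/(3*s - 3)
2. cascade M1, M2, (M3+M4): this yields T(s), and no further normalization is needed

Answer: (-2*s^2 + 13*s + 7)/(s^3 - 6*s^2 + 11*s - 6)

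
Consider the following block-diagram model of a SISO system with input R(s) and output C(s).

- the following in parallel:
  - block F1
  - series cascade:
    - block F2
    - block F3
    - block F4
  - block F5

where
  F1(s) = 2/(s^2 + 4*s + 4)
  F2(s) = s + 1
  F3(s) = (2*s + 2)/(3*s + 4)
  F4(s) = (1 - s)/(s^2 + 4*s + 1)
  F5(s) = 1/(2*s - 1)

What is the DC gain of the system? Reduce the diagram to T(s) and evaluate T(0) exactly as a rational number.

Reducing step by step:

Step 1. combine F2, F3, F4 in series, giving (-2*s^3 - 2*s^2 + 2*s + 2)/(3*s^3 + 16*s^2 + 19*s + 4)
Step 2. add F1, (F2*F3*F4), F5 (parallel), giving (-4*s^6 - 15*s^5 + 22*s^4 + 171*s^3 + 218*s^2 + 70*s)/(6*s^6 + 53*s^5 + 162*s^4 + 193*s^3 + 40*s^2 - 60*s - 16)
Evaluating the step-2 result (the overall T(s)) at s = 0 gives T(0) = 0/(-16) = 0.

Answer: 0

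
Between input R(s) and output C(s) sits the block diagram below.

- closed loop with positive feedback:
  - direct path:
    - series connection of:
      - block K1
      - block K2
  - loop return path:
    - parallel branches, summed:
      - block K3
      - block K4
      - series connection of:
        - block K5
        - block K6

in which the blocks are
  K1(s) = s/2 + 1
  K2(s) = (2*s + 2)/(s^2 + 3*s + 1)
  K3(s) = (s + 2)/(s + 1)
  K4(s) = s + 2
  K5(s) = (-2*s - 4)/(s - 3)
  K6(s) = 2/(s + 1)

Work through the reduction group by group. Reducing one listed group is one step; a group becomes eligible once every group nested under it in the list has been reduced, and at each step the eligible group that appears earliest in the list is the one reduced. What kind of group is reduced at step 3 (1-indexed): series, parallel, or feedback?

Reducing step by step:

1. multiply K1, K2 (series)
2. combine K5, K6 in series
3. reduce the parallel group K3, K4, (K5*K6)
4. collapse the loop ((K1*K2) forward, (K3+K4+(K5*K6)) return)
Step 3: parallel.

Answer: parallel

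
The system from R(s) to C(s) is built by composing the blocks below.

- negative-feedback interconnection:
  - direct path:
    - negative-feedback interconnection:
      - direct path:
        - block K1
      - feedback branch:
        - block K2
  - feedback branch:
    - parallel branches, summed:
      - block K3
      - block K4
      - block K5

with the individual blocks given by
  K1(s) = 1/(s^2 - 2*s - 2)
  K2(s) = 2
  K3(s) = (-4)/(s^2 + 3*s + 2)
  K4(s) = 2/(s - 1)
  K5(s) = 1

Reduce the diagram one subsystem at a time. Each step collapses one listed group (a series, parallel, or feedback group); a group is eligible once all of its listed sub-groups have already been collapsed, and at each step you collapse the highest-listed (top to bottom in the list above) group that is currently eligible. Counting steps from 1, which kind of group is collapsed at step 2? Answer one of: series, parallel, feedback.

Reducing step by step:

Step 1: feedback reduction of K1, K2
Step 2: parallel reduction of K3, K4, K5
Step 3: apply the feedback formula to [K1/(1+K1*K2)], (K3+K4+K5)
Step 2: parallel.

Answer: parallel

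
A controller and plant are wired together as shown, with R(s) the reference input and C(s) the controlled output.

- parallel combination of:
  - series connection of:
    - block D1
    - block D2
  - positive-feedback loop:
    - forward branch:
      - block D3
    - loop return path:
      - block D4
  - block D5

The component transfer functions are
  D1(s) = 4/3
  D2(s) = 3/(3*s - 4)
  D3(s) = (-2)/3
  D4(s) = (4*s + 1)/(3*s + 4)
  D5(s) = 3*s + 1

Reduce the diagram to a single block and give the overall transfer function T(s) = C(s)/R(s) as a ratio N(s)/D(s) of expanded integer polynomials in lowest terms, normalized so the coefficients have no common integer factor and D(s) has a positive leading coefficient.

Step 1 - cascade D1, D2 = 4/(3*s - 4)
Step 2 - close the feedback loop around D3, D4 = (-6*s - 8)/(17*s + 14)
Step 3 - parallel reduction of (D1*D2), [D3/(1-D3*D4)], D5 - this is the overall T(s), already in the required normalized form

Final answer: (153*s^3 - 45*s^2 - 126*s + 32)/(51*s^2 - 26*s - 56)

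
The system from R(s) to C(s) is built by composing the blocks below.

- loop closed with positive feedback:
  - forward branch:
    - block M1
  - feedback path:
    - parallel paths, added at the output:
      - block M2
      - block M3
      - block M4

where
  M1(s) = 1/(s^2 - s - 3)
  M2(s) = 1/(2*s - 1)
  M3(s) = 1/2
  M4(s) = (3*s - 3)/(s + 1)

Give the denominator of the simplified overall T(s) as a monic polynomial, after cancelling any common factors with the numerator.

Step 1. combine M2, M3, M4 in parallel; result (14*s^2 - 15*s + 7)/(4*s^2 + 2*s - 2)
Step 2. close the feedback loop around M1, (M2+M3+M4); result (4*s^2 + 2*s - 2)/(4*s^4 - 2*s^3 - 30*s^2 + 11*s - 1)
No further cancellation is possible in the step-2 result, so that is T(s). Its denominator becomes monic after dividing by the leading coefficient 4.

Therefore the answer is s^4 - s^3/2 - 15*s^2/2 + 11*s/4 - 1/4.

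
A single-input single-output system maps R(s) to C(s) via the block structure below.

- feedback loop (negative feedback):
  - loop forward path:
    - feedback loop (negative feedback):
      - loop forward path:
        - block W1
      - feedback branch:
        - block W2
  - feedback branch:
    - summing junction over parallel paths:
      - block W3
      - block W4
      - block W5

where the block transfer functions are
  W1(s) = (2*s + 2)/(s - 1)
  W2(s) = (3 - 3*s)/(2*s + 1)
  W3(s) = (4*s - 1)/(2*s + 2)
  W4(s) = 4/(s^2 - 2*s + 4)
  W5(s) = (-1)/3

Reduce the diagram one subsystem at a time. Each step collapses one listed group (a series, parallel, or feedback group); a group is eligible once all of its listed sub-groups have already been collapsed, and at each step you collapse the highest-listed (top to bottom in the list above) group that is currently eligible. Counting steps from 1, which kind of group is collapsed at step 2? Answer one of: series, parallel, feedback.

[1] apply the feedback formula to W1, W2
[2] combine W3, W4, W5 in parallel
[3] reduce the feedback loop with forward [W1/(1+W1*W2)] and return (W3+W4+W5)
So the answer for step 2 is parallel.

Therefore the answer is parallel.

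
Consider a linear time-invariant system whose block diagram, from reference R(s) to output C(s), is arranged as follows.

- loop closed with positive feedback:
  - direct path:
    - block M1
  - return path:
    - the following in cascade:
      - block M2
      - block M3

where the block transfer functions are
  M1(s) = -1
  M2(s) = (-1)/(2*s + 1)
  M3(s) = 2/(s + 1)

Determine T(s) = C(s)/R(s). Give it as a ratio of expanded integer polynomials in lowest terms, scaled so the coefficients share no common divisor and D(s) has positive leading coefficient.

The answer is (-2*s^2 - 3*s - 1)/(2*s^2 + 3*s - 1).

Reasoning:
Step 1: combine M2, M3 in series; result (-2)/(2*s^2 + 3*s + 1)
Step 2: collapse the loop (M1 forward, (M2*M3) return); the result is T(s) itself (integer coefficients, no common factor, positive leading denominator coefficient)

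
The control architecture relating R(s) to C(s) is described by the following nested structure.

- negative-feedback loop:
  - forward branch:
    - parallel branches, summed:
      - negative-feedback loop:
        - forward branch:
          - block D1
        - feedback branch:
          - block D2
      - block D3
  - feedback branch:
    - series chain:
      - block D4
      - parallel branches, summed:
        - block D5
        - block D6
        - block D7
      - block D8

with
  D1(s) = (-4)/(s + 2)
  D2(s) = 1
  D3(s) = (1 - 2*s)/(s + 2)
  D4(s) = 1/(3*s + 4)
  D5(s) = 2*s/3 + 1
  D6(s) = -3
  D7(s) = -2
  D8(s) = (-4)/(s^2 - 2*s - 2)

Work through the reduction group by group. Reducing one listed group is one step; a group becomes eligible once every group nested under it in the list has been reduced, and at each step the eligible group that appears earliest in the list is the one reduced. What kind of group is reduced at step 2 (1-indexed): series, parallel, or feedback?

1. collapse the loop (D1 forward, D2 return)
2. add [D1/(1+D1*D2)], D3 (parallel)
3. combine D5, D6, D7 in parallel
4. cascade D4, (D5+D6+D7), D8
5. collapse the loop (([D1/(1+D1*D2)]+D3) forward, (D4*(D5+D6+D7)*D8) return)
The group at step 2 is a parallel group.

Hence the answer: parallel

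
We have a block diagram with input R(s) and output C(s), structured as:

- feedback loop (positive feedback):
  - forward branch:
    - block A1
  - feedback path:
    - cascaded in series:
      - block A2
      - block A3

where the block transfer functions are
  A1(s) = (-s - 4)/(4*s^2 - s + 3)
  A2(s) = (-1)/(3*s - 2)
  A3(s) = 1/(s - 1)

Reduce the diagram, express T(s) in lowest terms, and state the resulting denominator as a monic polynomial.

First reduce the diagram to T(s).

Step 1 - combine A2, A3 in series gives (-1)/(3*s^2 - 5*s + 2)
Step 2 - collapse the loop (A1 forward, (A2*A3) return) gives (-3*s^3 - 7*s^2 + 18*s - 8)/(12*s^4 - 23*s^3 + 22*s^2 - 18*s + 2)
That last expression is T(s), already simplified. Scaling its denominator by 1/12 (the reciprocal of the leading coefficient) yields the monic denominator.

Answer: s^4 - 23*s^3/12 + 11*s^2/6 - 3*s/2 + 1/6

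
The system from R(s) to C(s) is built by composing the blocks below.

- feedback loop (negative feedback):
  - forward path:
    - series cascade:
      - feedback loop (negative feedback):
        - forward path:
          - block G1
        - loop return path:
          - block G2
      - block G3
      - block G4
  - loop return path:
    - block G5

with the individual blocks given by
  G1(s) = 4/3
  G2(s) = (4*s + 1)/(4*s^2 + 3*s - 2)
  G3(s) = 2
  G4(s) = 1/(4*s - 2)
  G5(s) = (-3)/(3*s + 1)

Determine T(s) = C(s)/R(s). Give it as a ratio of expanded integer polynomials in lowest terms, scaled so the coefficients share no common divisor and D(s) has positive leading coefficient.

[1] feedback reduction of G1, G2, giving (16*s^2 + 12*s - 8)/(12*s^2 + 25*s - 2)
[2] multiply [G1/(1+G1*G2)], G3, G4 (series), giving (16*s^2 + 12*s - 8)/(24*s^3 + 38*s^2 - 29*s + 2)
[3] close the feedback loop around ([G1/(1+G1*G2)]*G3*G4), G5: this yields T(s), and no further normalization is needed

Hence the answer: (48*s^3 + 52*s^2 - 12*s - 8)/(72*s^4 + 138*s^3 - 97*s^2 - 59*s + 26)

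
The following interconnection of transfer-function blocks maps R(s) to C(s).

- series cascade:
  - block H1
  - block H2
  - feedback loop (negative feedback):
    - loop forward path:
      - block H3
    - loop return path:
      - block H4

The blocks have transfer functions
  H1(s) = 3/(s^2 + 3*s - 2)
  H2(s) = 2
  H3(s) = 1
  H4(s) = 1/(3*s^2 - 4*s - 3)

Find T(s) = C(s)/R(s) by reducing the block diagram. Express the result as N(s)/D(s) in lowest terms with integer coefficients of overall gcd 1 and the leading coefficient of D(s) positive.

Answer: (18*s^2 - 24*s - 18)/(3*s^4 + 5*s^3 - 20*s^2 + 2*s + 4)

Working:
Step 1 - feedback reduction of H3, H4, giving (3*s^2 - 4*s - 3)/(3*s^2 - 4*s - 2)
Step 2 - cascade H1, H2, [H3/(1+H3*H4)], which is the overall transfer function T(s) = C(s)/R(s) in lowest terms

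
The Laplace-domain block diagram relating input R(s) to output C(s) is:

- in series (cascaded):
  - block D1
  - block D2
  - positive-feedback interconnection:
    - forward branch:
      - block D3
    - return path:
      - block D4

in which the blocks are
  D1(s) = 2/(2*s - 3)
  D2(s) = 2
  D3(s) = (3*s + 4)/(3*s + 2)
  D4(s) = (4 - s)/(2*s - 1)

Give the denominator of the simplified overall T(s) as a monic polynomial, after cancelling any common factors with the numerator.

The answer is s^3 - 41*s^2/18 - 5*s/6 + 3.

Reasoning:
[1] feedback reduction of D3, D4 -> (6*s^2 + 5*s - 4)/(9*s^2 - 7*s - 18)
[2] series reduction of D1, D2, [D3/(1-D3*D4)] -> (24*s^2 + 20*s - 16)/(18*s^3 - 41*s^2 - 15*s + 54)
That last expression is T(s), already simplified. Scaling its denominator by 1/18 (the reciprocal of the leading coefficient) yields the monic denominator.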